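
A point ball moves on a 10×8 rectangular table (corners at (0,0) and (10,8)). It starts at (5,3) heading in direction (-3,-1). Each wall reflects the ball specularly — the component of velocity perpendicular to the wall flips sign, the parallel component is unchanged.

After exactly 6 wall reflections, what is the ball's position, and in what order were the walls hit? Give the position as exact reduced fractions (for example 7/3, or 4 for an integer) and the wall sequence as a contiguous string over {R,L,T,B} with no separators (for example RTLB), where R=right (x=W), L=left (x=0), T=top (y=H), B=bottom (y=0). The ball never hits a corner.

Final position: (10,22/3)
Wall sequence: LBRLTR

1. t=5/3 → L at (0,4/3); v=(3,-1)
2. t=4/3 → B at (4,0); v=(3,1)
3. t=2 → R at (10,2); v=(-3,1)
4. t=10/3 → L at (0,16/3); v=(3,1)
5. t=8/3 → T at (8,8); v=(3,-1)
6. t=2/3 → R at (10,22/3); v=(-3,-1)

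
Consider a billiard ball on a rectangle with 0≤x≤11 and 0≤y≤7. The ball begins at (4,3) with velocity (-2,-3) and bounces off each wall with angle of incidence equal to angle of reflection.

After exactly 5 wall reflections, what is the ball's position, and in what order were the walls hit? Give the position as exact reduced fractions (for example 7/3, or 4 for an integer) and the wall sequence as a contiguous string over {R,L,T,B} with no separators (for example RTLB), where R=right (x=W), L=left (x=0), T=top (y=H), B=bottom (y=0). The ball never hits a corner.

1. t=1 → B at (2,0); v=(-2,3)
2. t=1 → L at (0,3); v=(2,3)
3. t=4/3 → T at (8/3,7); v=(2,-3)
4. t=7/3 → B at (22/3,0); v=(2,3)
5. t=11/6 → R at (11,11/2); v=(-2,3)

Final position: (11,11/2)
Wall sequence: BLTBR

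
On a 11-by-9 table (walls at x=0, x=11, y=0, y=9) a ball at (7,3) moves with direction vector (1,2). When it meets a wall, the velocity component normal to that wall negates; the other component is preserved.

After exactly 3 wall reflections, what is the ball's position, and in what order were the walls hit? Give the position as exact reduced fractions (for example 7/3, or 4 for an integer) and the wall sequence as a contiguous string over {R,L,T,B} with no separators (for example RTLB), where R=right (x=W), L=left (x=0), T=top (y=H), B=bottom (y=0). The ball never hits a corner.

Final position: (15/2,0)
Wall sequence: TRB

1. t=3 → T at (10,9); v=(1,-2)
2. t=1 → R at (11,7); v=(-1,-2)
3. t=7/2 → B at (15/2,0); v=(-1,2)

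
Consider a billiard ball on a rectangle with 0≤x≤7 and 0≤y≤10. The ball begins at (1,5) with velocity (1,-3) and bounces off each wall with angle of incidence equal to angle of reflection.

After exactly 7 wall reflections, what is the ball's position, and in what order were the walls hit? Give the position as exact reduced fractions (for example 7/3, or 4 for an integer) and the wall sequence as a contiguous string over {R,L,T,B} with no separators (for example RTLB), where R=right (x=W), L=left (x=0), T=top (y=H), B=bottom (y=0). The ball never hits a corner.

1. t=5/3 → B at (8/3,0); v=(1,3)
2. t=10/3 → T at (6,10); v=(1,-3)
3. t=1 → R at (7,7); v=(-1,-3)
4. t=7/3 → B at (14/3,0); v=(-1,3)
5. t=10/3 → T at (4/3,10); v=(-1,-3)
6. t=4/3 → L at (0,6); v=(1,-3)
7. t=2 → B at (2,0); v=(1,3)

Final position: (2,0)
Wall sequence: BTRBTLB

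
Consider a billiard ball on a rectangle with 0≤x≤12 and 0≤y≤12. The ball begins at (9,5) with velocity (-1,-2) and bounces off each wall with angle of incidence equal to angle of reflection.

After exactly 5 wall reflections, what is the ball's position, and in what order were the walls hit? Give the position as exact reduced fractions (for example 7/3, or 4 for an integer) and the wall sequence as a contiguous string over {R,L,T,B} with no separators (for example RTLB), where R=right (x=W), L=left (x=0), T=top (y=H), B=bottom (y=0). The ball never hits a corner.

Final position: (23/2,12)
Wall sequence: BTLBT

1. t=5/2 → B at (13/2,0); v=(-1,2)
2. t=6 → T at (1/2,12); v=(-1,-2)
3. t=1/2 → L at (0,11); v=(1,-2)
4. t=11/2 → B at (11/2,0); v=(1,2)
5. t=6 → T at (23/2,12); v=(1,-2)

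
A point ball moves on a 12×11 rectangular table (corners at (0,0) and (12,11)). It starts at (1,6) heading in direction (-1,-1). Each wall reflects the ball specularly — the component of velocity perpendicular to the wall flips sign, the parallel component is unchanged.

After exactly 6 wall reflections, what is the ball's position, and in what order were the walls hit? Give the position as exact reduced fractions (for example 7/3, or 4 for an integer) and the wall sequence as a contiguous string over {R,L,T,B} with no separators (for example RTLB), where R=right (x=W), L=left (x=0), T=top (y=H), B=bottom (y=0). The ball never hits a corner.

1. t=1 → L at (0,5); v=(1,-1)
2. t=5 → B at (5,0); v=(1,1)
3. t=7 → R at (12,7); v=(-1,1)
4. t=4 → T at (8,11); v=(-1,-1)
5. t=8 → L at (0,3); v=(1,-1)
6. t=3 → B at (3,0); v=(1,1)

Final position: (3,0)
Wall sequence: LBRTLB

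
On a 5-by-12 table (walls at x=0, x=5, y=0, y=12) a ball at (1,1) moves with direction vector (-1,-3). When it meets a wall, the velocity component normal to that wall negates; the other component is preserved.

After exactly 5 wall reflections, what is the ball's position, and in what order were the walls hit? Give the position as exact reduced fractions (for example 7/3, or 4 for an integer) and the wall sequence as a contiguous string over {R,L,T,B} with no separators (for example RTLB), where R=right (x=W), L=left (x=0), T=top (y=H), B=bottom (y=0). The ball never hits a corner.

Final position: (8/3,0)
Wall sequence: BLTRB

1. t=1/3 → B at (2/3,0); v=(-1,3)
2. t=2/3 → L at (0,2); v=(1,3)
3. t=10/3 → T at (10/3,12); v=(1,-3)
4. t=5/3 → R at (5,7); v=(-1,-3)
5. t=7/3 → B at (8/3,0); v=(-1,3)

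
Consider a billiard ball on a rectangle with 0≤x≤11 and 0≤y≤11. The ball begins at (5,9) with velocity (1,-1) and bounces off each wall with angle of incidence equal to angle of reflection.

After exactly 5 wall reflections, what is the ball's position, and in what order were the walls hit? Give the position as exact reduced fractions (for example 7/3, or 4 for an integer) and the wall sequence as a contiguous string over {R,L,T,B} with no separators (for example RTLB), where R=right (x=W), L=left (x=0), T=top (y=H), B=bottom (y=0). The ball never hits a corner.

1. t=6 → R at (11,3); v=(-1,-1)
2. t=3 → B at (8,0); v=(-1,1)
3. t=8 → L at (0,8); v=(1,1)
4. t=3 → T at (3,11); v=(1,-1)
5. t=8 → R at (11,3); v=(-1,-1)

Final position: (11,3)
Wall sequence: RBLTR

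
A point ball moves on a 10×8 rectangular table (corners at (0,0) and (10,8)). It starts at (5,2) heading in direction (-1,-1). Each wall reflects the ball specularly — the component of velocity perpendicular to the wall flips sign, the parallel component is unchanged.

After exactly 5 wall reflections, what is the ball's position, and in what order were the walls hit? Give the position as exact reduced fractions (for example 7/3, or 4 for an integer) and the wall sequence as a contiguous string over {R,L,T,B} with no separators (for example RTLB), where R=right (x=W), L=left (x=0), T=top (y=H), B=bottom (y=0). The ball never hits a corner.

1. t=2 → B at (3,0); v=(-1,1)
2. t=3 → L at (0,3); v=(1,1)
3. t=5 → T at (5,8); v=(1,-1)
4. t=5 → R at (10,3); v=(-1,-1)
5. t=3 → B at (7,0); v=(-1,1)

Final position: (7,0)
Wall sequence: BLTRB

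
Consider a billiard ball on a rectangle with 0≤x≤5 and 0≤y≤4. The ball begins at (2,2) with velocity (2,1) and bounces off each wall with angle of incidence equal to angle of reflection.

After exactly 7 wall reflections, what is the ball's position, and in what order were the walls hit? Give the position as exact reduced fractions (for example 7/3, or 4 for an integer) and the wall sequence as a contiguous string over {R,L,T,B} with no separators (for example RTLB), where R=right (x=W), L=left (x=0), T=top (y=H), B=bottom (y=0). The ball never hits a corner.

1. t=3/2 → R at (5,7/2); v=(-2,1)
2. t=1/2 → T at (4,4); v=(-2,-1)
3. t=2 → L at (0,2); v=(2,-1)
4. t=2 → B at (4,0); v=(2,1)
5. t=1/2 → R at (5,1/2); v=(-2,1)
6. t=5/2 → L at (0,3); v=(2,1)
7. t=1 → T at (2,4); v=(2,-1)

Final position: (2,4)
Wall sequence: RTLBRLT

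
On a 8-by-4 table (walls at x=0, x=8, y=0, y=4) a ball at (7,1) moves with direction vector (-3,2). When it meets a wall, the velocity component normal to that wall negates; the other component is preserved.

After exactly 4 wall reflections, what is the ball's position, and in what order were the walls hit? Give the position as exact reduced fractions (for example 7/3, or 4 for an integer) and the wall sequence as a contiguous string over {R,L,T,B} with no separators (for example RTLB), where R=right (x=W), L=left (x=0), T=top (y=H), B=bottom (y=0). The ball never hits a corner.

Final position: (8,3)
Wall sequence: TLBR

1. t=3/2 → T at (5/2,4); v=(-3,-2)
2. t=5/6 → L at (0,7/3); v=(3,-2)
3. t=7/6 → B at (7/2,0); v=(3,2)
4. t=3/2 → R at (8,3); v=(-3,2)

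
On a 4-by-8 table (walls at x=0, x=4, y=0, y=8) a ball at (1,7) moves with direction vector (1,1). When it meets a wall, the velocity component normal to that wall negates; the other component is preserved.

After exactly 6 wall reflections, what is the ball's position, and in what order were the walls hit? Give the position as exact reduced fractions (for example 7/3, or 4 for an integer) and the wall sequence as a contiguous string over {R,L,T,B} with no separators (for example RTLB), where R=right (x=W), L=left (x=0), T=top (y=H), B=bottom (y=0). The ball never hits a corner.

1. t=1 → T at (2,8); v=(1,-1)
2. t=2 → R at (4,6); v=(-1,-1)
3. t=4 → L at (0,2); v=(1,-1)
4. t=2 → B at (2,0); v=(1,1)
5. t=2 → R at (4,2); v=(-1,1)
6. t=4 → L at (0,6); v=(1,1)

Final position: (0,6)
Wall sequence: TRLBRL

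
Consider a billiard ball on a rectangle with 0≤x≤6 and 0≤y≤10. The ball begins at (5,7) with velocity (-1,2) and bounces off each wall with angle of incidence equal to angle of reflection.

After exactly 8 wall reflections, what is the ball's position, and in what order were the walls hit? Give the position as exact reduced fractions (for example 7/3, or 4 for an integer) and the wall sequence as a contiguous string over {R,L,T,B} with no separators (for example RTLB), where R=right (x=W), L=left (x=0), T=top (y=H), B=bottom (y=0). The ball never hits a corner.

1. t=3/2 → T at (7/2,10); v=(-1,-2)
2. t=7/2 → L at (0,3); v=(1,-2)
3. t=3/2 → B at (3/2,0); v=(1,2)
4. t=9/2 → R at (6,9); v=(-1,2)
5. t=1/2 → T at (11/2,10); v=(-1,-2)
6. t=5 → B at (1/2,0); v=(-1,2)
7. t=1/2 → L at (0,1); v=(1,2)
8. t=9/2 → T at (9/2,10); v=(1,-2)

Final position: (9/2,10)
Wall sequence: TLBRTBLT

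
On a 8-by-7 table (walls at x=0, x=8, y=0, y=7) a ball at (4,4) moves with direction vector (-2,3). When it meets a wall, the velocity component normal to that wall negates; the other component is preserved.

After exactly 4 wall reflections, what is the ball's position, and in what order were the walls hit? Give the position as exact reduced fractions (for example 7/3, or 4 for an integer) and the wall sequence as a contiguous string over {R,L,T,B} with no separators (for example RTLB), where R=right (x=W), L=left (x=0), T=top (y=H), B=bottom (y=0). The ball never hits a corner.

Final position: (22/3,7)
Wall sequence: TLBT

1. t=1 → T at (2,7); v=(-2,-3)
2. t=1 → L at (0,4); v=(2,-3)
3. t=4/3 → B at (8/3,0); v=(2,3)
4. t=7/3 → T at (22/3,7); v=(2,-3)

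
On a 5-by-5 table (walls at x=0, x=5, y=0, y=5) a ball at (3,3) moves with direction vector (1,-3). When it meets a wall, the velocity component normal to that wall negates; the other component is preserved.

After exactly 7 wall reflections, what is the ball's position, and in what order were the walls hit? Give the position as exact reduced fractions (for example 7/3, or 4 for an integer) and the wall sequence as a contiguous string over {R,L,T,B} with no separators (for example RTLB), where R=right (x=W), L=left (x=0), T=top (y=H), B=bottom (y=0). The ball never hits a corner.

Final position: (2/3,0)
Wall sequence: BRTBTLB

1. t=1 → B at (4,0); v=(1,3)
2. t=1 → R at (5,3); v=(-1,3)
3. t=2/3 → T at (13/3,5); v=(-1,-3)
4. t=5/3 → B at (8/3,0); v=(-1,3)
5. t=5/3 → T at (1,5); v=(-1,-3)
6. t=1 → L at (0,2); v=(1,-3)
7. t=2/3 → B at (2/3,0); v=(1,3)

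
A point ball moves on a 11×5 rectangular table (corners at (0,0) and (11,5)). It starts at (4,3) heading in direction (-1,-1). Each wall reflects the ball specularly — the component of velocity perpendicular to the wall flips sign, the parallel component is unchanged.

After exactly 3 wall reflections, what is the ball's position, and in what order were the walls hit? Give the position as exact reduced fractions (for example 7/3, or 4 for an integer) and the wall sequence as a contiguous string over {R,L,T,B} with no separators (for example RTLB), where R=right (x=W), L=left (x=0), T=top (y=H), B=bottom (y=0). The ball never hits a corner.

1. t=3 → B at (1,0); v=(-1,1)
2. t=1 → L at (0,1); v=(1,1)
3. t=4 → T at (4,5); v=(1,-1)

Final position: (4,5)
Wall sequence: BLT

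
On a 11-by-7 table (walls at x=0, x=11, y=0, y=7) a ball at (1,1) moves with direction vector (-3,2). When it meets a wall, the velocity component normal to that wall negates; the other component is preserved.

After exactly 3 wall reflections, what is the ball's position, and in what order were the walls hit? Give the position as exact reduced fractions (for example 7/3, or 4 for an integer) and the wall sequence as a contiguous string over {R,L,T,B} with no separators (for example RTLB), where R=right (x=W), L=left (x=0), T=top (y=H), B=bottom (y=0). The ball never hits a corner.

Final position: (11,5)
Wall sequence: LTR

1. t=1/3 → L at (0,5/3); v=(3,2)
2. t=8/3 → T at (8,7); v=(3,-2)
3. t=1 → R at (11,5); v=(-3,-2)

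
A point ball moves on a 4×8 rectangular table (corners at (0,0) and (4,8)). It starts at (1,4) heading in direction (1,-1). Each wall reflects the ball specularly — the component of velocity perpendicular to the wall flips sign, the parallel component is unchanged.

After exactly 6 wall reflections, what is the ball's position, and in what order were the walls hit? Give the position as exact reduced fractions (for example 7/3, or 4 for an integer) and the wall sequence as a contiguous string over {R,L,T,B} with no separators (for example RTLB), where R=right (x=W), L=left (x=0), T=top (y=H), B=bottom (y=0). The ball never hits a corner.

1. t=3 → R at (4,1); v=(-1,-1)
2. t=1 → B at (3,0); v=(-1,1)
3. t=3 → L at (0,3); v=(1,1)
4. t=4 → R at (4,7); v=(-1,1)
5. t=1 → T at (3,8); v=(-1,-1)
6. t=3 → L at (0,5); v=(1,-1)

Final position: (0,5)
Wall sequence: RBLRTL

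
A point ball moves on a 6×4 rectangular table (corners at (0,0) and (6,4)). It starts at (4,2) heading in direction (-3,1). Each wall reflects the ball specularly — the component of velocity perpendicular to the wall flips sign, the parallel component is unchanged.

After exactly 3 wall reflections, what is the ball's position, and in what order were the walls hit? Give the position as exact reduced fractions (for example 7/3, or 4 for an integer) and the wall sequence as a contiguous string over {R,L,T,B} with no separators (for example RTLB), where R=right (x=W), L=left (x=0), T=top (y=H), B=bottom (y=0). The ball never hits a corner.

1. t=4/3 → L at (0,10/3); v=(3,1)
2. t=2/3 → T at (2,4); v=(3,-1)
3. t=4/3 → R at (6,8/3); v=(-3,-1)

Final position: (6,8/3)
Wall sequence: LTR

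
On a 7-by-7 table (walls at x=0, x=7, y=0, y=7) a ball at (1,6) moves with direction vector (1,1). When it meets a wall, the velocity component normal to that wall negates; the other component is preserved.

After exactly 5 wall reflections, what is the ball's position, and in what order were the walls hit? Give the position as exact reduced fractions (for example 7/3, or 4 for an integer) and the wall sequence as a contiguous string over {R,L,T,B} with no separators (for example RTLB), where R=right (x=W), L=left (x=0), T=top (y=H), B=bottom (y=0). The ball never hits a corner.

Final position: (2,7)
Wall sequence: TRBLT

1. t=1 → T at (2,7); v=(1,-1)
2. t=5 → R at (7,2); v=(-1,-1)
3. t=2 → B at (5,0); v=(-1,1)
4. t=5 → L at (0,5); v=(1,1)
5. t=2 → T at (2,7); v=(1,-1)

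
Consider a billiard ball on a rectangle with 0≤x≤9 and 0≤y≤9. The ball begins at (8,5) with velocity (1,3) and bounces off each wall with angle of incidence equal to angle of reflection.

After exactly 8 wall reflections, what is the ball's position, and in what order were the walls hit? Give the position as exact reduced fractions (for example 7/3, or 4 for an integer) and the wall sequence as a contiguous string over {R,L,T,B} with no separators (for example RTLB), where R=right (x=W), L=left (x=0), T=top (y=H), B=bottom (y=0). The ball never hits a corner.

Final position: (19/3,0)
Wall sequence: RTBTLBTB

1. t=1 → R at (9,8); v=(-1,3)
2. t=1/3 → T at (26/3,9); v=(-1,-3)
3. t=3 → B at (17/3,0); v=(-1,3)
4. t=3 → T at (8/3,9); v=(-1,-3)
5. t=8/3 → L at (0,1); v=(1,-3)
6. t=1/3 → B at (1/3,0); v=(1,3)
7. t=3 → T at (10/3,9); v=(1,-3)
8. t=3 → B at (19/3,0); v=(1,3)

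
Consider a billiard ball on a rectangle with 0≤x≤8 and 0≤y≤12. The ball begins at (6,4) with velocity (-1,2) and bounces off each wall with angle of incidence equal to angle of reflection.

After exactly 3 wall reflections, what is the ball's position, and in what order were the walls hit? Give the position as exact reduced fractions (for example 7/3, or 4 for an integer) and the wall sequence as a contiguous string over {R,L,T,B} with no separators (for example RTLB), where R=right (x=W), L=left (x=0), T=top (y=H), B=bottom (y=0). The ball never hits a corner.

1. t=4 → T at (2,12); v=(-1,-2)
2. t=2 → L at (0,8); v=(1,-2)
3. t=4 → B at (4,0); v=(1,2)

Final position: (4,0)
Wall sequence: TLB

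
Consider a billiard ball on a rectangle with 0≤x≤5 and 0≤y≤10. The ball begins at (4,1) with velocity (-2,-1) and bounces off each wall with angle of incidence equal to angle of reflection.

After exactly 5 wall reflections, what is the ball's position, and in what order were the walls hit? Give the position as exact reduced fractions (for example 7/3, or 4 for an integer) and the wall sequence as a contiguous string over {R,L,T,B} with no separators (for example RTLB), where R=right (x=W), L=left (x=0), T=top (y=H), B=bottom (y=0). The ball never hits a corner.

Final position: (5,17/2)
Wall sequence: BLRLR

1. t=1 → B at (2,0); v=(-2,1)
2. t=1 → L at (0,1); v=(2,1)
3. t=5/2 → R at (5,7/2); v=(-2,1)
4. t=5/2 → L at (0,6); v=(2,1)
5. t=5/2 → R at (5,17/2); v=(-2,1)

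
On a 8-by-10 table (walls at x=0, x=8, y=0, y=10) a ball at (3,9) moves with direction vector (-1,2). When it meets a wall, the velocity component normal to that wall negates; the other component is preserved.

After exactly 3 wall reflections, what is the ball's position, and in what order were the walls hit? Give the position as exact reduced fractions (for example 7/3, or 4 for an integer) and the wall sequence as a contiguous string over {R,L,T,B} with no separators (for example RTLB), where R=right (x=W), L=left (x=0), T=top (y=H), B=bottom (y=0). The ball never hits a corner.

Final position: (5/2,0)
Wall sequence: TLB

1. t=1/2 → T at (5/2,10); v=(-1,-2)
2. t=5/2 → L at (0,5); v=(1,-2)
3. t=5/2 → B at (5/2,0); v=(1,2)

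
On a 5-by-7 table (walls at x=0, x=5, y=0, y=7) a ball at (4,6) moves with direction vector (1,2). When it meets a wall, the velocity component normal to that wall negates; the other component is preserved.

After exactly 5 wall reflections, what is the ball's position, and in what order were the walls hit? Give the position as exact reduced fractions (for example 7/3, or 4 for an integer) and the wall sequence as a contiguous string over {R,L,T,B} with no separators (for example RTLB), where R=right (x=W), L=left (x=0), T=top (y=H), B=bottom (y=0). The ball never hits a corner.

Final position: (3/2,7)
Wall sequence: TRBLT

1. t=1/2 → T at (9/2,7); v=(1,-2)
2. t=1/2 → R at (5,6); v=(-1,-2)
3. t=3 → B at (2,0); v=(-1,2)
4. t=2 → L at (0,4); v=(1,2)
5. t=3/2 → T at (3/2,7); v=(1,-2)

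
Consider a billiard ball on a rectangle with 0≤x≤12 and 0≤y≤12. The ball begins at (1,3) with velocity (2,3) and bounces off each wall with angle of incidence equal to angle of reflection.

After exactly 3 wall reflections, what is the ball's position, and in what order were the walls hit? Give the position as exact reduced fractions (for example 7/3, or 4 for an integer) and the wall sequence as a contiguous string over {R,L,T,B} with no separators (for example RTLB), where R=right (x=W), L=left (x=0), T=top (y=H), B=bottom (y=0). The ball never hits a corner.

1. t=3 → T at (7,12); v=(2,-3)
2. t=5/2 → R at (12,9/2); v=(-2,-3)
3. t=3/2 → B at (9,0); v=(-2,3)

Final position: (9,0)
Wall sequence: TRB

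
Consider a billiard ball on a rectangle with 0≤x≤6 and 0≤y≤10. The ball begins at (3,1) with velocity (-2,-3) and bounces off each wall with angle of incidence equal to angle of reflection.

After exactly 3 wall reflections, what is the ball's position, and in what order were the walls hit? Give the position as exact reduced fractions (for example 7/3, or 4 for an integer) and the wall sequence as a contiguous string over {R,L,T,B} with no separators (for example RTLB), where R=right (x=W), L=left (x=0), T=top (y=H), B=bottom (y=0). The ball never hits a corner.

Final position: (13/3,10)
Wall sequence: BLT

1. t=1/3 → B at (7/3,0); v=(-2,3)
2. t=7/6 → L at (0,7/2); v=(2,3)
3. t=13/6 → T at (13/3,10); v=(2,-3)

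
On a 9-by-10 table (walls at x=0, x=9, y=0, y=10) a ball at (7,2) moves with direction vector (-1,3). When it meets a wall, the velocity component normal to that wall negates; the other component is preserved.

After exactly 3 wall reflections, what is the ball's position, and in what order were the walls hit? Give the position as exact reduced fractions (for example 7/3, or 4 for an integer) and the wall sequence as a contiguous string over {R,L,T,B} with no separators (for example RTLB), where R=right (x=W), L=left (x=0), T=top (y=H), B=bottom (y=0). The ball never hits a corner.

Final position: (0,3)
Wall sequence: TBL

1. t=8/3 → T at (13/3,10); v=(-1,-3)
2. t=10/3 → B at (1,0); v=(-1,3)
3. t=1 → L at (0,3); v=(1,3)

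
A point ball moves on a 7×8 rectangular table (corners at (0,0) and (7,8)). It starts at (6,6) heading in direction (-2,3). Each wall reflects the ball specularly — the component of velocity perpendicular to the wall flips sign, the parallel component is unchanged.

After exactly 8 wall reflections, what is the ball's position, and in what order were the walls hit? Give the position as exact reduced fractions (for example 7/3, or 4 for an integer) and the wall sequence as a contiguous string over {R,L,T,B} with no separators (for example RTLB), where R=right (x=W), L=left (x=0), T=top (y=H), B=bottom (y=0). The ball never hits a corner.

1. t=2/3 → T at (14/3,8); v=(-2,-3)
2. t=7/3 → L at (0,1); v=(2,-3)
3. t=1/3 → B at (2/3,0); v=(2,3)
4. t=8/3 → T at (6,8); v=(2,-3)
5. t=1/2 → R at (7,13/2); v=(-2,-3)
6. t=13/6 → B at (8/3,0); v=(-2,3)
7. t=4/3 → L at (0,4); v=(2,3)
8. t=4/3 → T at (8/3,8); v=(2,-3)

Final position: (8/3,8)
Wall sequence: TLBTRBLT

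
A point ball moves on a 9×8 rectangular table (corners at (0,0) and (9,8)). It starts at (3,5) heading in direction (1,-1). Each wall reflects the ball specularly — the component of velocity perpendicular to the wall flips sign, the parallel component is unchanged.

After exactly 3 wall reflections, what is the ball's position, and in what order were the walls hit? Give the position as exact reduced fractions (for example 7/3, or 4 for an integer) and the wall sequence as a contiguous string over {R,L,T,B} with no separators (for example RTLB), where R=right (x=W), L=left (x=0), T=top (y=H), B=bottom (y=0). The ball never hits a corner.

Final position: (2,8)
Wall sequence: BRT

1. t=5 → B at (8,0); v=(1,1)
2. t=1 → R at (9,1); v=(-1,1)
3. t=7 → T at (2,8); v=(-1,-1)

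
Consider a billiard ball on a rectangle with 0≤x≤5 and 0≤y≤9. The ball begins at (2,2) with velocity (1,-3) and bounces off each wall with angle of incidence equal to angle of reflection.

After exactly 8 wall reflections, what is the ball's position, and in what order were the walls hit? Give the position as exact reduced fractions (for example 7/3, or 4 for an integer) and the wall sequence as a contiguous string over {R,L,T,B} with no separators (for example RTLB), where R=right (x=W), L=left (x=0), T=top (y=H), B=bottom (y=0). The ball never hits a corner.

1. t=2/3 → B at (8/3,0); v=(1,3)
2. t=7/3 → R at (5,7); v=(-1,3)
3. t=2/3 → T at (13/3,9); v=(-1,-3)
4. t=3 → B at (4/3,0); v=(-1,3)
5. t=4/3 → L at (0,4); v=(1,3)
6. t=5/3 → T at (5/3,9); v=(1,-3)
7. t=3 → B at (14/3,0); v=(1,3)
8. t=1/3 → R at (5,1); v=(-1,3)

Final position: (5,1)
Wall sequence: BRTBLTBR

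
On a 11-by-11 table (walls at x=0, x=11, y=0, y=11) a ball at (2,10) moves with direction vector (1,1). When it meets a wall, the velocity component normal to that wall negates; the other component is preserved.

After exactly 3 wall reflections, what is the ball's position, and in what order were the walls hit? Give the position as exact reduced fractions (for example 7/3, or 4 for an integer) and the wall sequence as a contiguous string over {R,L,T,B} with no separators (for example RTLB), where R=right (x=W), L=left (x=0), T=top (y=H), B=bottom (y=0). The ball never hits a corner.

1. t=1 → T at (3,11); v=(1,-1)
2. t=8 → R at (11,3); v=(-1,-1)
3. t=3 → B at (8,0); v=(-1,1)

Final position: (8,0)
Wall sequence: TRB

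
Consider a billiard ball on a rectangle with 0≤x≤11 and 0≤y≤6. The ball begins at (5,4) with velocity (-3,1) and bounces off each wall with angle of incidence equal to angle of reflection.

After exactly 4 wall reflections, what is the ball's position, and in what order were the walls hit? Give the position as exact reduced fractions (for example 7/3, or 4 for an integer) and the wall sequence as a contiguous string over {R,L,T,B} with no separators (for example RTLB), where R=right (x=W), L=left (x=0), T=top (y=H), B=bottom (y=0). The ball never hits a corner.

1. t=5/3 → L at (0,17/3); v=(3,1)
2. t=1/3 → T at (1,6); v=(3,-1)
3. t=10/3 → R at (11,8/3); v=(-3,-1)
4. t=8/3 → B at (3,0); v=(-3,1)

Final position: (3,0)
Wall sequence: LTRB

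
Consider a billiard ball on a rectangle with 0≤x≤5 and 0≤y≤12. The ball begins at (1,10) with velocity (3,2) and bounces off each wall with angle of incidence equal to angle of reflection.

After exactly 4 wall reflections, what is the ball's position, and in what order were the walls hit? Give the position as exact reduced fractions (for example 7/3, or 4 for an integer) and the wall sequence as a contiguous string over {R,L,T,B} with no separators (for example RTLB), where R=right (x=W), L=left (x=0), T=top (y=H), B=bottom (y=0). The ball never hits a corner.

1. t=1 → T at (4,12); v=(3,-2)
2. t=1/3 → R at (5,34/3); v=(-3,-2)
3. t=5/3 → L at (0,8); v=(3,-2)
4. t=5/3 → R at (5,14/3); v=(-3,-2)

Final position: (5,14/3)
Wall sequence: TRLR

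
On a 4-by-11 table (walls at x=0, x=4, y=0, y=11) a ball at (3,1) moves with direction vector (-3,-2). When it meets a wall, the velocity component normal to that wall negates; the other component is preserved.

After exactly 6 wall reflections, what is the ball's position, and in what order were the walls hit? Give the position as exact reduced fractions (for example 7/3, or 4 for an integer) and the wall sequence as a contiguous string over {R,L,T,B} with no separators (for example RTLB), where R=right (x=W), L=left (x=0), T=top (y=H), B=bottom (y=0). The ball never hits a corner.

1. t=1/2 → B at (3/2,0); v=(-3,2)
2. t=1/2 → L at (0,1); v=(3,2)
3. t=4/3 → R at (4,11/3); v=(-3,2)
4. t=4/3 → L at (0,19/3); v=(3,2)
5. t=4/3 → R at (4,9); v=(-3,2)
6. t=1 → T at (1,11); v=(-3,-2)

Final position: (1,11)
Wall sequence: BLRLRT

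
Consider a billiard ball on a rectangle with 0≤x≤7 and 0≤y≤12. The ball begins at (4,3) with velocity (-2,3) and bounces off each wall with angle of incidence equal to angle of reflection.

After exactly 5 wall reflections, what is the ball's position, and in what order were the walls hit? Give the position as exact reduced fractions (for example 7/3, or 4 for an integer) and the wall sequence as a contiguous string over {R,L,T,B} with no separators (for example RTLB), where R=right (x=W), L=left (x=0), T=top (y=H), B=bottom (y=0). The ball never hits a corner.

1. t=2 → L at (0,9); v=(2,3)
2. t=1 → T at (2,12); v=(2,-3)
3. t=5/2 → R at (7,9/2); v=(-2,-3)
4. t=3/2 → B at (4,0); v=(-2,3)
5. t=2 → L at (0,6); v=(2,3)

Final position: (0,6)
Wall sequence: LTRBL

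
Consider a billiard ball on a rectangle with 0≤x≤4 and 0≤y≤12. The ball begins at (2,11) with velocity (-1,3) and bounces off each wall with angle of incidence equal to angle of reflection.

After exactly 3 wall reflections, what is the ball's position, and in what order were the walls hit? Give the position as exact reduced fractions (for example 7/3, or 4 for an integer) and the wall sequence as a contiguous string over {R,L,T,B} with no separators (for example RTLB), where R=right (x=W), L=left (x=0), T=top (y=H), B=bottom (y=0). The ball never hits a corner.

1. t=1/3 → T at (5/3,12); v=(-1,-3)
2. t=5/3 → L at (0,7); v=(1,-3)
3. t=7/3 → B at (7/3,0); v=(1,3)

Final position: (7/3,0)
Wall sequence: TLB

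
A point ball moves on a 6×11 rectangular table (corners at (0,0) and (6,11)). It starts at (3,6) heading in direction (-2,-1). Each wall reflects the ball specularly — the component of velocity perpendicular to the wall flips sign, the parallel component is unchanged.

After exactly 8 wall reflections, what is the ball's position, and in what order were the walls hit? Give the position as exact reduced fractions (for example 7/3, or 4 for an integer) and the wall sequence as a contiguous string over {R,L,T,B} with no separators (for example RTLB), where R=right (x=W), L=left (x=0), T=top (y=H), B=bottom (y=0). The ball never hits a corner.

Final position: (5,11)
Wall sequence: LRBLRLRT

1. t=3/2 → L at (0,9/2); v=(2,-1)
2. t=3 → R at (6,3/2); v=(-2,-1)
3. t=3/2 → B at (3,0); v=(-2,1)
4. t=3/2 → L at (0,3/2); v=(2,1)
5. t=3 → R at (6,9/2); v=(-2,1)
6. t=3 → L at (0,15/2); v=(2,1)
7. t=3 → R at (6,21/2); v=(-2,1)
8. t=1/2 → T at (5,11); v=(-2,-1)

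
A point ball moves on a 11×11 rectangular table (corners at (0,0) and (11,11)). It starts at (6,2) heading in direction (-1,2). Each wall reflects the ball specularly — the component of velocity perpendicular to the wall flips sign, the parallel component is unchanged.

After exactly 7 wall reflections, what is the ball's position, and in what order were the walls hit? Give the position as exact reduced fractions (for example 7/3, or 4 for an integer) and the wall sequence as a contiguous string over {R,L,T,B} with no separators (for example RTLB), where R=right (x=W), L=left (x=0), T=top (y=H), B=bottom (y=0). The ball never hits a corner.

Final position: (3/2,11)
Wall sequence: TLBTRBT

1. t=9/2 → T at (3/2,11); v=(-1,-2)
2. t=3/2 → L at (0,8); v=(1,-2)
3. t=4 → B at (4,0); v=(1,2)
4. t=11/2 → T at (19/2,11); v=(1,-2)
5. t=3/2 → R at (11,8); v=(-1,-2)
6. t=4 → B at (7,0); v=(-1,2)
7. t=11/2 → T at (3/2,11); v=(-1,-2)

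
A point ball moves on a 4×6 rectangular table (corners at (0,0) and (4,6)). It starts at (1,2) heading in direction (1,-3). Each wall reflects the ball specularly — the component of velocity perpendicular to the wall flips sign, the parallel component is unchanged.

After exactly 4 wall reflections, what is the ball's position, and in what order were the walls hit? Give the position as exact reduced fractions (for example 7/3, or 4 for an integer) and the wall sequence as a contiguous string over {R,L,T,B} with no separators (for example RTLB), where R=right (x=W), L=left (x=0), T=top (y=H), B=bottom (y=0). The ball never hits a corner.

1. t=2/3 → B at (5/3,0); v=(1,3)
2. t=2 → T at (11/3,6); v=(1,-3)
3. t=1/3 → R at (4,5); v=(-1,-3)
4. t=5/3 → B at (7/3,0); v=(-1,3)

Final position: (7/3,0)
Wall sequence: BTRB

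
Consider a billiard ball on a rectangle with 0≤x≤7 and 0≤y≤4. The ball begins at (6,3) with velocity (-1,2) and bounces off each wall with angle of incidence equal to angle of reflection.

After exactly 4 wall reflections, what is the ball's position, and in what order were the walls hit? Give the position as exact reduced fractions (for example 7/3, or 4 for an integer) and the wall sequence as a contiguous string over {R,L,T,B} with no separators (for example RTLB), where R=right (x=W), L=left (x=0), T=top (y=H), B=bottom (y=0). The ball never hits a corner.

Final position: (0,1)
Wall sequence: TBTL

1. t=1/2 → T at (11/2,4); v=(-1,-2)
2. t=2 → B at (7/2,0); v=(-1,2)
3. t=2 → T at (3/2,4); v=(-1,-2)
4. t=3/2 → L at (0,1); v=(1,-2)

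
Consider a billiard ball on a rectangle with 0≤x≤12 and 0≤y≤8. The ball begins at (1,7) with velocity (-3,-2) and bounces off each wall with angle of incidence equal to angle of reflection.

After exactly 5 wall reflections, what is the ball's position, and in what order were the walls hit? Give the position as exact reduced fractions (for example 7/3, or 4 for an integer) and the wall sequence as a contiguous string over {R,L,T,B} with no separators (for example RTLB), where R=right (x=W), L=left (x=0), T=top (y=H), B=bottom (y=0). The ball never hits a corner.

Final position: (0,19/3)
Wall sequence: LBRTL

1. t=1/3 → L at (0,19/3); v=(3,-2)
2. t=19/6 → B at (19/2,0); v=(3,2)
3. t=5/6 → R at (12,5/3); v=(-3,2)
4. t=19/6 → T at (5/2,8); v=(-3,-2)
5. t=5/6 → L at (0,19/3); v=(3,-2)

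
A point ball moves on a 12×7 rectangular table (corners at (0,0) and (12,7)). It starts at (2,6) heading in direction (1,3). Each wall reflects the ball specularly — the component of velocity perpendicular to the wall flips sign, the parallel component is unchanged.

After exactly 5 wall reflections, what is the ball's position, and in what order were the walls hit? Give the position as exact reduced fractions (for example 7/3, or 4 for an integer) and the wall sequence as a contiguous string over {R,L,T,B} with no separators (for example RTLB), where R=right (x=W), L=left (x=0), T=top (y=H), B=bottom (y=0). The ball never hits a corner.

1. t=1/3 → T at (7/3,7); v=(1,-3)
2. t=7/3 → B at (14/3,0); v=(1,3)
3. t=7/3 → T at (7,7); v=(1,-3)
4. t=7/3 → B at (28/3,0); v=(1,3)
5. t=7/3 → T at (35/3,7); v=(1,-3)

Final position: (35/3,7)
Wall sequence: TBTBT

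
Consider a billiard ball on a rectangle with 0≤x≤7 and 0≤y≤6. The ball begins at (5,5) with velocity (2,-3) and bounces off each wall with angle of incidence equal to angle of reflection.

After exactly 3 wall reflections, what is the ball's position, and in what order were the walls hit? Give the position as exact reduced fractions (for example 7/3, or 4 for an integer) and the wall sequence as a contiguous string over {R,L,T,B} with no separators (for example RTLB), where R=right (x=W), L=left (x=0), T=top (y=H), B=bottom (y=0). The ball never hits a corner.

Final position: (5/3,6)
Wall sequence: RBT

1. t=1 → R at (7,2); v=(-2,-3)
2. t=2/3 → B at (17/3,0); v=(-2,3)
3. t=2 → T at (5/3,6); v=(-2,-3)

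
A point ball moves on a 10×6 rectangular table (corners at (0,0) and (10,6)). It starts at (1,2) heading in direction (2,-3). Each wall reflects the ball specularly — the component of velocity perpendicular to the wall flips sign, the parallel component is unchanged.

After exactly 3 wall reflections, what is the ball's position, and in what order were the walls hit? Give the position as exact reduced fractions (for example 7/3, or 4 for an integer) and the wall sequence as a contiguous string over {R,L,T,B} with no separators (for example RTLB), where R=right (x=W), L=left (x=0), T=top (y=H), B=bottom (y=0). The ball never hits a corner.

1. t=2/3 → B at (7/3,0); v=(2,3)
2. t=2 → T at (19/3,6); v=(2,-3)
3. t=11/6 → R at (10,1/2); v=(-2,-3)

Final position: (10,1/2)
Wall sequence: BTR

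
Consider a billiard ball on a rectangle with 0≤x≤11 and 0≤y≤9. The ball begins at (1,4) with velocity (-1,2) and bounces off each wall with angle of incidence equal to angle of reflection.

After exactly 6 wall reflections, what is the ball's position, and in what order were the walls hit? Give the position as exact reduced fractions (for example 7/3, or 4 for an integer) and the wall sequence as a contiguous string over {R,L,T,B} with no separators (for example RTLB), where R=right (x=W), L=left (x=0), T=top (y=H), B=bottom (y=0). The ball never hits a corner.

Final position: (7,0)
Wall sequence: LTBTRB

1. t=1 → L at (0,6); v=(1,2)
2. t=3/2 → T at (3/2,9); v=(1,-2)
3. t=9/2 → B at (6,0); v=(1,2)
4. t=9/2 → T at (21/2,9); v=(1,-2)
5. t=1/2 → R at (11,8); v=(-1,-2)
6. t=4 → B at (7,0); v=(-1,2)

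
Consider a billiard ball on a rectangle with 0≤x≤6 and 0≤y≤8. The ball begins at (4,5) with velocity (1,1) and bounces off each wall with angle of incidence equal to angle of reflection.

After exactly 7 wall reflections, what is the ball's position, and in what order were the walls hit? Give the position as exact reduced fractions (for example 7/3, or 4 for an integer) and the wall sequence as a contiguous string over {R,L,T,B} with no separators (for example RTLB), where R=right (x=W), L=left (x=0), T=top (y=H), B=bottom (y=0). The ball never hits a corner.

1. t=2 → R at (6,7); v=(-1,1)
2. t=1 → T at (5,8); v=(-1,-1)
3. t=5 → L at (0,3); v=(1,-1)
4. t=3 → B at (3,0); v=(1,1)
5. t=3 → R at (6,3); v=(-1,1)
6. t=5 → T at (1,8); v=(-1,-1)
7. t=1 → L at (0,7); v=(1,-1)

Final position: (0,7)
Wall sequence: RTLBRTL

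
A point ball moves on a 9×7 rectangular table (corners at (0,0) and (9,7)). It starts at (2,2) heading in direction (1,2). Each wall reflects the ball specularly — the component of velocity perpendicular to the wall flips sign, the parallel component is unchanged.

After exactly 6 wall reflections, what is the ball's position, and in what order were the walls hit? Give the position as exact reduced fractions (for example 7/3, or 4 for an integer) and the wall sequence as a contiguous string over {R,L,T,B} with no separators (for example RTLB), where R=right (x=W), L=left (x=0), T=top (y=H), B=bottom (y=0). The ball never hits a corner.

Final position: (0,6)
Wall sequence: TBRTBL

1. t=5/2 → T at (9/2,7); v=(1,-2)
2. t=7/2 → B at (8,0); v=(1,2)
3. t=1 → R at (9,2); v=(-1,2)
4. t=5/2 → T at (13/2,7); v=(-1,-2)
5. t=7/2 → B at (3,0); v=(-1,2)
6. t=3 → L at (0,6); v=(1,2)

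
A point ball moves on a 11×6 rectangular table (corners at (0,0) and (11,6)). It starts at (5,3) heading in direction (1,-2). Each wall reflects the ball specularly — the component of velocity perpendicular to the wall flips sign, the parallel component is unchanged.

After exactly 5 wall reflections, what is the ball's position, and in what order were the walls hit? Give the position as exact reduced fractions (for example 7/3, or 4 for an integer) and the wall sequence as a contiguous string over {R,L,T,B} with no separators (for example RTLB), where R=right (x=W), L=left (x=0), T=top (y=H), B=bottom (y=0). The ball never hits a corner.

1. t=3/2 → B at (13/2,0); v=(1,2)
2. t=3 → T at (19/2,6); v=(1,-2)
3. t=3/2 → R at (11,3); v=(-1,-2)
4. t=3/2 → B at (19/2,0); v=(-1,2)
5. t=3 → T at (13/2,6); v=(-1,-2)

Final position: (13/2,6)
Wall sequence: BTRBT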